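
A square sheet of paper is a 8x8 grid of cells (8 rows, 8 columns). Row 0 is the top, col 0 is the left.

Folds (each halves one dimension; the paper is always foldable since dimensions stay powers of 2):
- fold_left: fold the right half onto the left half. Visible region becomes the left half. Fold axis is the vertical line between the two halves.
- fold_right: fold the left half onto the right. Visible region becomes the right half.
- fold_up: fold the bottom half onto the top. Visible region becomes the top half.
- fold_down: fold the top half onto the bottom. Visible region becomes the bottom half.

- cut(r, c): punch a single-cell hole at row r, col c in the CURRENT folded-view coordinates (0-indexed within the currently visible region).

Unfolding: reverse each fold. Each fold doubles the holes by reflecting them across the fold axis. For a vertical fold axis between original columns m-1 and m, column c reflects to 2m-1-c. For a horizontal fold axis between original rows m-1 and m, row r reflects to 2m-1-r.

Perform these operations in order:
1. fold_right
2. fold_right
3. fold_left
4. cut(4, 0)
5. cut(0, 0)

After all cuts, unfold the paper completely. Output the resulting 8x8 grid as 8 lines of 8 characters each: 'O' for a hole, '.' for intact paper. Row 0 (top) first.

Op 1 fold_right: fold axis v@4; visible region now rows[0,8) x cols[4,8) = 8x4
Op 2 fold_right: fold axis v@6; visible region now rows[0,8) x cols[6,8) = 8x2
Op 3 fold_left: fold axis v@7; visible region now rows[0,8) x cols[6,7) = 8x1
Op 4 cut(4, 0): punch at orig (4,6); cuts so far [(4, 6)]; region rows[0,8) x cols[6,7) = 8x1
Op 5 cut(0, 0): punch at orig (0,6); cuts so far [(0, 6), (4, 6)]; region rows[0,8) x cols[6,7) = 8x1
Unfold 1 (reflect across v@7): 4 holes -> [(0, 6), (0, 7), (4, 6), (4, 7)]
Unfold 2 (reflect across v@6): 8 holes -> [(0, 4), (0, 5), (0, 6), (0, 7), (4, 4), (4, 5), (4, 6), (4, 7)]
Unfold 3 (reflect across v@4): 16 holes -> [(0, 0), (0, 1), (0, 2), (0, 3), (0, 4), (0, 5), (0, 6), (0, 7), (4, 0), (4, 1), (4, 2), (4, 3), (4, 4), (4, 5), (4, 6), (4, 7)]

Answer: OOOOOOOO
........
........
........
OOOOOOOO
........
........
........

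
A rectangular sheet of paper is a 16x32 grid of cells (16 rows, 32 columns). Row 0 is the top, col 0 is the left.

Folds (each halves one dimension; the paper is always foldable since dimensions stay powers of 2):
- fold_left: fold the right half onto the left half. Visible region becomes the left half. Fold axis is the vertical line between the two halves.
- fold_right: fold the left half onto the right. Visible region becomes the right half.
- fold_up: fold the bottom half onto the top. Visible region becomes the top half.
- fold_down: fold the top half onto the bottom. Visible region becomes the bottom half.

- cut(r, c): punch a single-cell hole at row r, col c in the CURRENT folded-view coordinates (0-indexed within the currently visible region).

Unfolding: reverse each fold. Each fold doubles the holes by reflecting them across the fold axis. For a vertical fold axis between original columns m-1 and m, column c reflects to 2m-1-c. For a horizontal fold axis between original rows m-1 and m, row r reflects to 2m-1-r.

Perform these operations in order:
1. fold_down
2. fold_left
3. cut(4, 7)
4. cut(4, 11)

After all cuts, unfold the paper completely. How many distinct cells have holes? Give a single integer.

Op 1 fold_down: fold axis h@8; visible region now rows[8,16) x cols[0,32) = 8x32
Op 2 fold_left: fold axis v@16; visible region now rows[8,16) x cols[0,16) = 8x16
Op 3 cut(4, 7): punch at orig (12,7); cuts so far [(12, 7)]; region rows[8,16) x cols[0,16) = 8x16
Op 4 cut(4, 11): punch at orig (12,11); cuts so far [(12, 7), (12, 11)]; region rows[8,16) x cols[0,16) = 8x16
Unfold 1 (reflect across v@16): 4 holes -> [(12, 7), (12, 11), (12, 20), (12, 24)]
Unfold 2 (reflect across h@8): 8 holes -> [(3, 7), (3, 11), (3, 20), (3, 24), (12, 7), (12, 11), (12, 20), (12, 24)]

Answer: 8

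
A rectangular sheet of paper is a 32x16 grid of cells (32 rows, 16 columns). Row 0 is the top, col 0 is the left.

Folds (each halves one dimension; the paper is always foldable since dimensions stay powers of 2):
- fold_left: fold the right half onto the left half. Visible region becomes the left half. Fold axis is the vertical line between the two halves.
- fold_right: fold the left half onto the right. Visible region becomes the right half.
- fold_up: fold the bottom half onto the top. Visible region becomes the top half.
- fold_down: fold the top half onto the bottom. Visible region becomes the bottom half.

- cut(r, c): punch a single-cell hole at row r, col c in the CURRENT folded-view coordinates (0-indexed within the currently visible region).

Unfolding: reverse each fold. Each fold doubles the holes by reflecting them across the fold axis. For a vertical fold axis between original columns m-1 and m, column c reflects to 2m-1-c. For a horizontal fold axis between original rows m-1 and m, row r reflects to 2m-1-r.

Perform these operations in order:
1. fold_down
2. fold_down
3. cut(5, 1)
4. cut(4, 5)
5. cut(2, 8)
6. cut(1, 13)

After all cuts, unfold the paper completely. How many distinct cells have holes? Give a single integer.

Op 1 fold_down: fold axis h@16; visible region now rows[16,32) x cols[0,16) = 16x16
Op 2 fold_down: fold axis h@24; visible region now rows[24,32) x cols[0,16) = 8x16
Op 3 cut(5, 1): punch at orig (29,1); cuts so far [(29, 1)]; region rows[24,32) x cols[0,16) = 8x16
Op 4 cut(4, 5): punch at orig (28,5); cuts so far [(28, 5), (29, 1)]; region rows[24,32) x cols[0,16) = 8x16
Op 5 cut(2, 8): punch at orig (26,8); cuts so far [(26, 8), (28, 5), (29, 1)]; region rows[24,32) x cols[0,16) = 8x16
Op 6 cut(1, 13): punch at orig (25,13); cuts so far [(25, 13), (26, 8), (28, 5), (29, 1)]; region rows[24,32) x cols[0,16) = 8x16
Unfold 1 (reflect across h@24): 8 holes -> [(18, 1), (19, 5), (21, 8), (22, 13), (25, 13), (26, 8), (28, 5), (29, 1)]
Unfold 2 (reflect across h@16): 16 holes -> [(2, 1), (3, 5), (5, 8), (6, 13), (9, 13), (10, 8), (12, 5), (13, 1), (18, 1), (19, 5), (21, 8), (22, 13), (25, 13), (26, 8), (28, 5), (29, 1)]

Answer: 16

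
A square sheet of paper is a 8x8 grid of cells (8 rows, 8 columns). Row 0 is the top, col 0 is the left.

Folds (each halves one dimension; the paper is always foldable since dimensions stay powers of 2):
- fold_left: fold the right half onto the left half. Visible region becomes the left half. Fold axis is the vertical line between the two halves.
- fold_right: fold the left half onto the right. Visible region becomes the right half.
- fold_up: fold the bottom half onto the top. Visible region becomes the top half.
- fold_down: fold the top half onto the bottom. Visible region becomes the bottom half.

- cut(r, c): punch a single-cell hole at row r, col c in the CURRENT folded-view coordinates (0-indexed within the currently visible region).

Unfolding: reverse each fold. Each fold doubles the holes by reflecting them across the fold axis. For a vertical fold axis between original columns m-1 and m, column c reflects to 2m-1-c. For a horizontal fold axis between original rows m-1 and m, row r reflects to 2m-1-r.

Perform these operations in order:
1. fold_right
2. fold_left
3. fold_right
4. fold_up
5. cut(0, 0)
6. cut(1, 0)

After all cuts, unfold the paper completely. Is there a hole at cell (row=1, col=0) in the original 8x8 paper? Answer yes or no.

Answer: yes

Derivation:
Op 1 fold_right: fold axis v@4; visible region now rows[0,8) x cols[4,8) = 8x4
Op 2 fold_left: fold axis v@6; visible region now rows[0,8) x cols[4,6) = 8x2
Op 3 fold_right: fold axis v@5; visible region now rows[0,8) x cols[5,6) = 8x1
Op 4 fold_up: fold axis h@4; visible region now rows[0,4) x cols[5,6) = 4x1
Op 5 cut(0, 0): punch at orig (0,5); cuts so far [(0, 5)]; region rows[0,4) x cols[5,6) = 4x1
Op 6 cut(1, 0): punch at orig (1,5); cuts so far [(0, 5), (1, 5)]; region rows[0,4) x cols[5,6) = 4x1
Unfold 1 (reflect across h@4): 4 holes -> [(0, 5), (1, 5), (6, 5), (7, 5)]
Unfold 2 (reflect across v@5): 8 holes -> [(0, 4), (0, 5), (1, 4), (1, 5), (6, 4), (6, 5), (7, 4), (7, 5)]
Unfold 3 (reflect across v@6): 16 holes -> [(0, 4), (0, 5), (0, 6), (0, 7), (1, 4), (1, 5), (1, 6), (1, 7), (6, 4), (6, 5), (6, 6), (6, 7), (7, 4), (7, 5), (7, 6), (7, 7)]
Unfold 4 (reflect across v@4): 32 holes -> [(0, 0), (0, 1), (0, 2), (0, 3), (0, 4), (0, 5), (0, 6), (0, 7), (1, 0), (1, 1), (1, 2), (1, 3), (1, 4), (1, 5), (1, 6), (1, 7), (6, 0), (6, 1), (6, 2), (6, 3), (6, 4), (6, 5), (6, 6), (6, 7), (7, 0), (7, 1), (7, 2), (7, 3), (7, 4), (7, 5), (7, 6), (7, 7)]
Holes: [(0, 0), (0, 1), (0, 2), (0, 3), (0, 4), (0, 5), (0, 6), (0, 7), (1, 0), (1, 1), (1, 2), (1, 3), (1, 4), (1, 5), (1, 6), (1, 7), (6, 0), (6, 1), (6, 2), (6, 3), (6, 4), (6, 5), (6, 6), (6, 7), (7, 0), (7, 1), (7, 2), (7, 3), (7, 4), (7, 5), (7, 6), (7, 7)]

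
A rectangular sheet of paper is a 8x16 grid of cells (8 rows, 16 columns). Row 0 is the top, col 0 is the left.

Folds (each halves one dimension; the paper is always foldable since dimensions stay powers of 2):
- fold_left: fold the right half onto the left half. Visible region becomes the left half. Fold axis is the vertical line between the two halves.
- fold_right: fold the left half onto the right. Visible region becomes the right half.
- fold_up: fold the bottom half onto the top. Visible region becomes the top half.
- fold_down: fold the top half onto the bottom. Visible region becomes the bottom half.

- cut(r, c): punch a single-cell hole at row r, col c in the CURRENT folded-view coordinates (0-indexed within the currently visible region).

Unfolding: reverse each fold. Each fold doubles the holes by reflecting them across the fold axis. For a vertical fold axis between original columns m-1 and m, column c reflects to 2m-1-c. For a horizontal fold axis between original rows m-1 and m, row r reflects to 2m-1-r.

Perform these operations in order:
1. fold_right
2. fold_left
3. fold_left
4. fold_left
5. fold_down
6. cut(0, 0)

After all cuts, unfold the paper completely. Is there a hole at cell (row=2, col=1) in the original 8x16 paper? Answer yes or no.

Answer: no

Derivation:
Op 1 fold_right: fold axis v@8; visible region now rows[0,8) x cols[8,16) = 8x8
Op 2 fold_left: fold axis v@12; visible region now rows[0,8) x cols[8,12) = 8x4
Op 3 fold_left: fold axis v@10; visible region now rows[0,8) x cols[8,10) = 8x2
Op 4 fold_left: fold axis v@9; visible region now rows[0,8) x cols[8,9) = 8x1
Op 5 fold_down: fold axis h@4; visible region now rows[4,8) x cols[8,9) = 4x1
Op 6 cut(0, 0): punch at orig (4,8); cuts so far [(4, 8)]; region rows[4,8) x cols[8,9) = 4x1
Unfold 1 (reflect across h@4): 2 holes -> [(3, 8), (4, 8)]
Unfold 2 (reflect across v@9): 4 holes -> [(3, 8), (3, 9), (4, 8), (4, 9)]
Unfold 3 (reflect across v@10): 8 holes -> [(3, 8), (3, 9), (3, 10), (3, 11), (4, 8), (4, 9), (4, 10), (4, 11)]
Unfold 4 (reflect across v@12): 16 holes -> [(3, 8), (3, 9), (3, 10), (3, 11), (3, 12), (3, 13), (3, 14), (3, 15), (4, 8), (4, 9), (4, 10), (4, 11), (4, 12), (4, 13), (4, 14), (4, 15)]
Unfold 5 (reflect across v@8): 32 holes -> [(3, 0), (3, 1), (3, 2), (3, 3), (3, 4), (3, 5), (3, 6), (3, 7), (3, 8), (3, 9), (3, 10), (3, 11), (3, 12), (3, 13), (3, 14), (3, 15), (4, 0), (4, 1), (4, 2), (4, 3), (4, 4), (4, 5), (4, 6), (4, 7), (4, 8), (4, 9), (4, 10), (4, 11), (4, 12), (4, 13), (4, 14), (4, 15)]
Holes: [(3, 0), (3, 1), (3, 2), (3, 3), (3, 4), (3, 5), (3, 6), (3, 7), (3, 8), (3, 9), (3, 10), (3, 11), (3, 12), (3, 13), (3, 14), (3, 15), (4, 0), (4, 1), (4, 2), (4, 3), (4, 4), (4, 5), (4, 6), (4, 7), (4, 8), (4, 9), (4, 10), (4, 11), (4, 12), (4, 13), (4, 14), (4, 15)]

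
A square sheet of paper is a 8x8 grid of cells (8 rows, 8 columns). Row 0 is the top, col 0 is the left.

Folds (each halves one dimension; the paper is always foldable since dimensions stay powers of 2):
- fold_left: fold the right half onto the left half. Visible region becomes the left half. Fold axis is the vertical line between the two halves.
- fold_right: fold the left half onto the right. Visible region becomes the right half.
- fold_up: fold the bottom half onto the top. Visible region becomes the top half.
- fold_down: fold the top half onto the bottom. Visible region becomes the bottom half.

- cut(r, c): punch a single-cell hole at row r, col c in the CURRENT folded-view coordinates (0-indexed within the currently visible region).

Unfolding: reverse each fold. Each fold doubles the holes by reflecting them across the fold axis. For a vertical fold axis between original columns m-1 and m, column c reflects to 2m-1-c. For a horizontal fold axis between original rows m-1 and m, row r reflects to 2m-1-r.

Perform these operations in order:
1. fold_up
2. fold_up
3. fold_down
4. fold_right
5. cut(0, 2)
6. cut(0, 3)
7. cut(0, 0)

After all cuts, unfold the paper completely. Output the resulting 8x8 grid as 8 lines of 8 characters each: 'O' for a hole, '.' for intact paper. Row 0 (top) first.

Op 1 fold_up: fold axis h@4; visible region now rows[0,4) x cols[0,8) = 4x8
Op 2 fold_up: fold axis h@2; visible region now rows[0,2) x cols[0,8) = 2x8
Op 3 fold_down: fold axis h@1; visible region now rows[1,2) x cols[0,8) = 1x8
Op 4 fold_right: fold axis v@4; visible region now rows[1,2) x cols[4,8) = 1x4
Op 5 cut(0, 2): punch at orig (1,6); cuts so far [(1, 6)]; region rows[1,2) x cols[4,8) = 1x4
Op 6 cut(0, 3): punch at orig (1,7); cuts so far [(1, 6), (1, 7)]; region rows[1,2) x cols[4,8) = 1x4
Op 7 cut(0, 0): punch at orig (1,4); cuts so far [(1, 4), (1, 6), (1, 7)]; region rows[1,2) x cols[4,8) = 1x4
Unfold 1 (reflect across v@4): 6 holes -> [(1, 0), (1, 1), (1, 3), (1, 4), (1, 6), (1, 7)]
Unfold 2 (reflect across h@1): 12 holes -> [(0, 0), (0, 1), (0, 3), (0, 4), (0, 6), (0, 7), (1, 0), (1, 1), (1, 3), (1, 4), (1, 6), (1, 7)]
Unfold 3 (reflect across h@2): 24 holes -> [(0, 0), (0, 1), (0, 3), (0, 4), (0, 6), (0, 7), (1, 0), (1, 1), (1, 3), (1, 4), (1, 6), (1, 7), (2, 0), (2, 1), (2, 3), (2, 4), (2, 6), (2, 7), (3, 0), (3, 1), (3, 3), (3, 4), (3, 6), (3, 7)]
Unfold 4 (reflect across h@4): 48 holes -> [(0, 0), (0, 1), (0, 3), (0, 4), (0, 6), (0, 7), (1, 0), (1, 1), (1, 3), (1, 4), (1, 6), (1, 7), (2, 0), (2, 1), (2, 3), (2, 4), (2, 6), (2, 7), (3, 0), (3, 1), (3, 3), (3, 4), (3, 6), (3, 7), (4, 0), (4, 1), (4, 3), (4, 4), (4, 6), (4, 7), (5, 0), (5, 1), (5, 3), (5, 4), (5, 6), (5, 7), (6, 0), (6, 1), (6, 3), (6, 4), (6, 6), (6, 7), (7, 0), (7, 1), (7, 3), (7, 4), (7, 6), (7, 7)]

Answer: OO.OO.OO
OO.OO.OO
OO.OO.OO
OO.OO.OO
OO.OO.OO
OO.OO.OO
OO.OO.OO
OO.OO.OO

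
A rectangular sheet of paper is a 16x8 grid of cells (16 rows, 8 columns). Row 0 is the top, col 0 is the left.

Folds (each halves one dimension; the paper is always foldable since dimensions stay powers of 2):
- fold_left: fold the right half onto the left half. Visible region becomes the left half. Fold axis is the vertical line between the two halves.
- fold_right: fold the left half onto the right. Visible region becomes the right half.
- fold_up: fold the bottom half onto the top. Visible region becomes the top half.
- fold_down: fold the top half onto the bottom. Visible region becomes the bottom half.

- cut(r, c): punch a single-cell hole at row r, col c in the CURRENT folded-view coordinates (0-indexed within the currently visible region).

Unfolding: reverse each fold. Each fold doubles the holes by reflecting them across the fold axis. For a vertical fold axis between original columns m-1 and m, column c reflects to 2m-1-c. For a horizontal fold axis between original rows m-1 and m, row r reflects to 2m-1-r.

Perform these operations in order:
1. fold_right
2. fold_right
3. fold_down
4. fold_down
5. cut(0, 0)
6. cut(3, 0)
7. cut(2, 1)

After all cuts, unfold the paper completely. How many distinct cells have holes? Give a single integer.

Answer: 48

Derivation:
Op 1 fold_right: fold axis v@4; visible region now rows[0,16) x cols[4,8) = 16x4
Op 2 fold_right: fold axis v@6; visible region now rows[0,16) x cols[6,8) = 16x2
Op 3 fold_down: fold axis h@8; visible region now rows[8,16) x cols[6,8) = 8x2
Op 4 fold_down: fold axis h@12; visible region now rows[12,16) x cols[6,8) = 4x2
Op 5 cut(0, 0): punch at orig (12,6); cuts so far [(12, 6)]; region rows[12,16) x cols[6,8) = 4x2
Op 6 cut(3, 0): punch at orig (15,6); cuts so far [(12, 6), (15, 6)]; region rows[12,16) x cols[6,8) = 4x2
Op 7 cut(2, 1): punch at orig (14,7); cuts so far [(12, 6), (14, 7), (15, 6)]; region rows[12,16) x cols[6,8) = 4x2
Unfold 1 (reflect across h@12): 6 holes -> [(8, 6), (9, 7), (11, 6), (12, 6), (14, 7), (15, 6)]
Unfold 2 (reflect across h@8): 12 holes -> [(0, 6), (1, 7), (3, 6), (4, 6), (6, 7), (7, 6), (8, 6), (9, 7), (11, 6), (12, 6), (14, 7), (15, 6)]
Unfold 3 (reflect across v@6): 24 holes -> [(0, 5), (0, 6), (1, 4), (1, 7), (3, 5), (3, 6), (4, 5), (4, 6), (6, 4), (6, 7), (7, 5), (7, 6), (8, 5), (8, 6), (9, 4), (9, 7), (11, 5), (11, 6), (12, 5), (12, 6), (14, 4), (14, 7), (15, 5), (15, 6)]
Unfold 4 (reflect across v@4): 48 holes -> [(0, 1), (0, 2), (0, 5), (0, 6), (1, 0), (1, 3), (1, 4), (1, 7), (3, 1), (3, 2), (3, 5), (3, 6), (4, 1), (4, 2), (4, 5), (4, 6), (6, 0), (6, 3), (6, 4), (6, 7), (7, 1), (7, 2), (7, 5), (7, 6), (8, 1), (8, 2), (8, 5), (8, 6), (9, 0), (9, 3), (9, 4), (9, 7), (11, 1), (11, 2), (11, 5), (11, 6), (12, 1), (12, 2), (12, 5), (12, 6), (14, 0), (14, 3), (14, 4), (14, 7), (15, 1), (15, 2), (15, 5), (15, 6)]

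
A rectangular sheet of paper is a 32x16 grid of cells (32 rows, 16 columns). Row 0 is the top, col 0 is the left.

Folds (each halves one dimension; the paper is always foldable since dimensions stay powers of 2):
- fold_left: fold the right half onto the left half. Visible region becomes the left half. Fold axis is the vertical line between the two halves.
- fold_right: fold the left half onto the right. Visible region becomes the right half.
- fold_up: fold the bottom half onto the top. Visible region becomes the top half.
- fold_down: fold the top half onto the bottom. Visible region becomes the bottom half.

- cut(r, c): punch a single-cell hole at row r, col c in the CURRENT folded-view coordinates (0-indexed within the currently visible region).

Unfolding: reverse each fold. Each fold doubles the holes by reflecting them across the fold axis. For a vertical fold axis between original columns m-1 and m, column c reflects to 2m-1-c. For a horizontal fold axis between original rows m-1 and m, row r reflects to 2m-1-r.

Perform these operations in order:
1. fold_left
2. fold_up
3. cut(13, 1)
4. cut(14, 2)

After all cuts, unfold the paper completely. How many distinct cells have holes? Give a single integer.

Op 1 fold_left: fold axis v@8; visible region now rows[0,32) x cols[0,8) = 32x8
Op 2 fold_up: fold axis h@16; visible region now rows[0,16) x cols[0,8) = 16x8
Op 3 cut(13, 1): punch at orig (13,1); cuts so far [(13, 1)]; region rows[0,16) x cols[0,8) = 16x8
Op 4 cut(14, 2): punch at orig (14,2); cuts so far [(13, 1), (14, 2)]; region rows[0,16) x cols[0,8) = 16x8
Unfold 1 (reflect across h@16): 4 holes -> [(13, 1), (14, 2), (17, 2), (18, 1)]
Unfold 2 (reflect across v@8): 8 holes -> [(13, 1), (13, 14), (14, 2), (14, 13), (17, 2), (17, 13), (18, 1), (18, 14)]

Answer: 8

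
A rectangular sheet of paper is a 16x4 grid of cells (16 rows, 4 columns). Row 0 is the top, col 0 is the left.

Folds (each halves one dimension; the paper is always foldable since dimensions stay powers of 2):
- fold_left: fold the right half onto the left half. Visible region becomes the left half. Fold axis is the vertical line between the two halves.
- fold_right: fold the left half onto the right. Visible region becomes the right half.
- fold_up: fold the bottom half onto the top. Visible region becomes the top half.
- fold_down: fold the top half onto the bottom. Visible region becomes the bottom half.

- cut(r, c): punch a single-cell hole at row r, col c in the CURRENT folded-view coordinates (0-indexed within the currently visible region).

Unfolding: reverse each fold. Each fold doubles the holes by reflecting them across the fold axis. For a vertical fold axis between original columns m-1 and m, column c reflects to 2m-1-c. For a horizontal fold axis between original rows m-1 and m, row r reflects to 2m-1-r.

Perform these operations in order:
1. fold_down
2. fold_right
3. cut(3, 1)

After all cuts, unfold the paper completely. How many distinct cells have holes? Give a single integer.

Op 1 fold_down: fold axis h@8; visible region now rows[8,16) x cols[0,4) = 8x4
Op 2 fold_right: fold axis v@2; visible region now rows[8,16) x cols[2,4) = 8x2
Op 3 cut(3, 1): punch at orig (11,3); cuts so far [(11, 3)]; region rows[8,16) x cols[2,4) = 8x2
Unfold 1 (reflect across v@2): 2 holes -> [(11, 0), (11, 3)]
Unfold 2 (reflect across h@8): 4 holes -> [(4, 0), (4, 3), (11, 0), (11, 3)]

Answer: 4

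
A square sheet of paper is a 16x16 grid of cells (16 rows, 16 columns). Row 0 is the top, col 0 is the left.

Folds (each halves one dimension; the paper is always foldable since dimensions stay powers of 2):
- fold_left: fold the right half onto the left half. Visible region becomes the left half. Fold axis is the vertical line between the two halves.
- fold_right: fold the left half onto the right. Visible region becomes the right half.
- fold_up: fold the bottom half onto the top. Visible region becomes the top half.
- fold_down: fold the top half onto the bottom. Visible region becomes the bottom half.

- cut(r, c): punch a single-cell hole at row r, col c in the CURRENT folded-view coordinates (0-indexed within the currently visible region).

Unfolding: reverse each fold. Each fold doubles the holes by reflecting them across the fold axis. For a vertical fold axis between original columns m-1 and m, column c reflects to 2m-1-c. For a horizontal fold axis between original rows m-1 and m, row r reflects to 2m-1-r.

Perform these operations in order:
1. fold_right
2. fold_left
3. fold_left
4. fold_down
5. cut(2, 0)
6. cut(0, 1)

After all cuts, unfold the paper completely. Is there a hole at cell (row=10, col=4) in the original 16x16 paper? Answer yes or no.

Answer: yes

Derivation:
Op 1 fold_right: fold axis v@8; visible region now rows[0,16) x cols[8,16) = 16x8
Op 2 fold_left: fold axis v@12; visible region now rows[0,16) x cols[8,12) = 16x4
Op 3 fold_left: fold axis v@10; visible region now rows[0,16) x cols[8,10) = 16x2
Op 4 fold_down: fold axis h@8; visible region now rows[8,16) x cols[8,10) = 8x2
Op 5 cut(2, 0): punch at orig (10,8); cuts so far [(10, 8)]; region rows[8,16) x cols[8,10) = 8x2
Op 6 cut(0, 1): punch at orig (8,9); cuts so far [(8, 9), (10, 8)]; region rows[8,16) x cols[8,10) = 8x2
Unfold 1 (reflect across h@8): 4 holes -> [(5, 8), (7, 9), (8, 9), (10, 8)]
Unfold 2 (reflect across v@10): 8 holes -> [(5, 8), (5, 11), (7, 9), (7, 10), (8, 9), (8, 10), (10, 8), (10, 11)]
Unfold 3 (reflect across v@12): 16 holes -> [(5, 8), (5, 11), (5, 12), (5, 15), (7, 9), (7, 10), (7, 13), (7, 14), (8, 9), (8, 10), (8, 13), (8, 14), (10, 8), (10, 11), (10, 12), (10, 15)]
Unfold 4 (reflect across v@8): 32 holes -> [(5, 0), (5, 3), (5, 4), (5, 7), (5, 8), (5, 11), (5, 12), (5, 15), (7, 1), (7, 2), (7, 5), (7, 6), (7, 9), (7, 10), (7, 13), (7, 14), (8, 1), (8, 2), (8, 5), (8, 6), (8, 9), (8, 10), (8, 13), (8, 14), (10, 0), (10, 3), (10, 4), (10, 7), (10, 8), (10, 11), (10, 12), (10, 15)]
Holes: [(5, 0), (5, 3), (5, 4), (5, 7), (5, 8), (5, 11), (5, 12), (5, 15), (7, 1), (7, 2), (7, 5), (7, 6), (7, 9), (7, 10), (7, 13), (7, 14), (8, 1), (8, 2), (8, 5), (8, 6), (8, 9), (8, 10), (8, 13), (8, 14), (10, 0), (10, 3), (10, 4), (10, 7), (10, 8), (10, 11), (10, 12), (10, 15)]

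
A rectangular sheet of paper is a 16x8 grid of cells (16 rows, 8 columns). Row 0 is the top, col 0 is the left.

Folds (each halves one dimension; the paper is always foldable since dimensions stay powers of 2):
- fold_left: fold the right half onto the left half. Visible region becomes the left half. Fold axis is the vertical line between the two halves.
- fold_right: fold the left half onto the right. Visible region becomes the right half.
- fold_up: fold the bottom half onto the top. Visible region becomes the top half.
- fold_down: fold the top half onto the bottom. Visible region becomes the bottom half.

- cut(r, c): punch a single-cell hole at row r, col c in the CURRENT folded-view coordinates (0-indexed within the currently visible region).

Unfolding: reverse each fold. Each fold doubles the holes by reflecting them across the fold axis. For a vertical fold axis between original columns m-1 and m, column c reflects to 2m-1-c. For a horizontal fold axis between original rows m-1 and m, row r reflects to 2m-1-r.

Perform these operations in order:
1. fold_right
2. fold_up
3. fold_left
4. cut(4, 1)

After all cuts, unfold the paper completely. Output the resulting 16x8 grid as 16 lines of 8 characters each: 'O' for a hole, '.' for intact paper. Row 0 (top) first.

Op 1 fold_right: fold axis v@4; visible region now rows[0,16) x cols[4,8) = 16x4
Op 2 fold_up: fold axis h@8; visible region now rows[0,8) x cols[4,8) = 8x4
Op 3 fold_left: fold axis v@6; visible region now rows[0,8) x cols[4,6) = 8x2
Op 4 cut(4, 1): punch at orig (4,5); cuts so far [(4, 5)]; region rows[0,8) x cols[4,6) = 8x2
Unfold 1 (reflect across v@6): 2 holes -> [(4, 5), (4, 6)]
Unfold 2 (reflect across h@8): 4 holes -> [(4, 5), (4, 6), (11, 5), (11, 6)]
Unfold 3 (reflect across v@4): 8 holes -> [(4, 1), (4, 2), (4, 5), (4, 6), (11, 1), (11, 2), (11, 5), (11, 6)]

Answer: ........
........
........
........
.OO..OO.
........
........
........
........
........
........
.OO..OO.
........
........
........
........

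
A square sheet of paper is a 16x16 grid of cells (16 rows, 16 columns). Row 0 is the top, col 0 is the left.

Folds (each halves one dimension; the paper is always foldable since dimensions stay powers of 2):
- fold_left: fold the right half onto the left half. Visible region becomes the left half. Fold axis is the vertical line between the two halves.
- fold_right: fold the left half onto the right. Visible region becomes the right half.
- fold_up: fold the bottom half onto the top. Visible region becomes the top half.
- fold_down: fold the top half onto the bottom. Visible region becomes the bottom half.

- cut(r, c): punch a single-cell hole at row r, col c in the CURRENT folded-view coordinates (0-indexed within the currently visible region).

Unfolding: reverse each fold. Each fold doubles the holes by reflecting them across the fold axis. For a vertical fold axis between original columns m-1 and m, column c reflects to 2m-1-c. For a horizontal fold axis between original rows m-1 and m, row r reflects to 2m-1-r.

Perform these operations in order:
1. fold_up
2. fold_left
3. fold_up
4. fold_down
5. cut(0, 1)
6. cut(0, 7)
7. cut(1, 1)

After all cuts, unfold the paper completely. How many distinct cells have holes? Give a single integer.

Answer: 48

Derivation:
Op 1 fold_up: fold axis h@8; visible region now rows[0,8) x cols[0,16) = 8x16
Op 2 fold_left: fold axis v@8; visible region now rows[0,8) x cols[0,8) = 8x8
Op 3 fold_up: fold axis h@4; visible region now rows[0,4) x cols[0,8) = 4x8
Op 4 fold_down: fold axis h@2; visible region now rows[2,4) x cols[0,8) = 2x8
Op 5 cut(0, 1): punch at orig (2,1); cuts so far [(2, 1)]; region rows[2,4) x cols[0,8) = 2x8
Op 6 cut(0, 7): punch at orig (2,7); cuts so far [(2, 1), (2, 7)]; region rows[2,4) x cols[0,8) = 2x8
Op 7 cut(1, 1): punch at orig (3,1); cuts so far [(2, 1), (2, 7), (3, 1)]; region rows[2,4) x cols[0,8) = 2x8
Unfold 1 (reflect across h@2): 6 holes -> [(0, 1), (1, 1), (1, 7), (2, 1), (2, 7), (3, 1)]
Unfold 2 (reflect across h@4): 12 holes -> [(0, 1), (1, 1), (1, 7), (2, 1), (2, 7), (3, 1), (4, 1), (5, 1), (5, 7), (6, 1), (6, 7), (7, 1)]
Unfold 3 (reflect across v@8): 24 holes -> [(0, 1), (0, 14), (1, 1), (1, 7), (1, 8), (1, 14), (2, 1), (2, 7), (2, 8), (2, 14), (3, 1), (3, 14), (4, 1), (4, 14), (5, 1), (5, 7), (5, 8), (5, 14), (6, 1), (6, 7), (6, 8), (6, 14), (7, 1), (7, 14)]
Unfold 4 (reflect across h@8): 48 holes -> [(0, 1), (0, 14), (1, 1), (1, 7), (1, 8), (1, 14), (2, 1), (2, 7), (2, 8), (2, 14), (3, 1), (3, 14), (4, 1), (4, 14), (5, 1), (5, 7), (5, 8), (5, 14), (6, 1), (6, 7), (6, 8), (6, 14), (7, 1), (7, 14), (8, 1), (8, 14), (9, 1), (9, 7), (9, 8), (9, 14), (10, 1), (10, 7), (10, 8), (10, 14), (11, 1), (11, 14), (12, 1), (12, 14), (13, 1), (13, 7), (13, 8), (13, 14), (14, 1), (14, 7), (14, 8), (14, 14), (15, 1), (15, 14)]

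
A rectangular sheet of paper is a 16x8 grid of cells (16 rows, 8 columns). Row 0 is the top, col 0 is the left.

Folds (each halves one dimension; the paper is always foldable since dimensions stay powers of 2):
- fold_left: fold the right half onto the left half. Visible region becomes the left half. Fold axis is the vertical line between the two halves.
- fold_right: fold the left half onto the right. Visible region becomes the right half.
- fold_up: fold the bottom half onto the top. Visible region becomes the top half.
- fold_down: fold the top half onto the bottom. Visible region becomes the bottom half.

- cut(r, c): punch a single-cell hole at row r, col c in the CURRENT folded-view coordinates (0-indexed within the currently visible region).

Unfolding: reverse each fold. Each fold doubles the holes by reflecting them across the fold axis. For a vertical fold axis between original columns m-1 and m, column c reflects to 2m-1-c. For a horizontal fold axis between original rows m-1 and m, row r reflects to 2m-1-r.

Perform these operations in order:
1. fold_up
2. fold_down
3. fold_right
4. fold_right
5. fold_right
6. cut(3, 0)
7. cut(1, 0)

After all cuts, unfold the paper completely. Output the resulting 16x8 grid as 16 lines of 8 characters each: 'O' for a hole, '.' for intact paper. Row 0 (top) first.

Op 1 fold_up: fold axis h@8; visible region now rows[0,8) x cols[0,8) = 8x8
Op 2 fold_down: fold axis h@4; visible region now rows[4,8) x cols[0,8) = 4x8
Op 3 fold_right: fold axis v@4; visible region now rows[4,8) x cols[4,8) = 4x4
Op 4 fold_right: fold axis v@6; visible region now rows[4,8) x cols[6,8) = 4x2
Op 5 fold_right: fold axis v@7; visible region now rows[4,8) x cols[7,8) = 4x1
Op 6 cut(3, 0): punch at orig (7,7); cuts so far [(7, 7)]; region rows[4,8) x cols[7,8) = 4x1
Op 7 cut(1, 0): punch at orig (5,7); cuts so far [(5, 7), (7, 7)]; region rows[4,8) x cols[7,8) = 4x1
Unfold 1 (reflect across v@7): 4 holes -> [(5, 6), (5, 7), (7, 6), (7, 7)]
Unfold 2 (reflect across v@6): 8 holes -> [(5, 4), (5, 5), (5, 6), (5, 7), (7, 4), (7, 5), (7, 6), (7, 7)]
Unfold 3 (reflect across v@4): 16 holes -> [(5, 0), (5, 1), (5, 2), (5, 3), (5, 4), (5, 5), (5, 6), (5, 7), (7, 0), (7, 1), (7, 2), (7, 3), (7, 4), (7, 5), (7, 6), (7, 7)]
Unfold 4 (reflect across h@4): 32 holes -> [(0, 0), (0, 1), (0, 2), (0, 3), (0, 4), (0, 5), (0, 6), (0, 7), (2, 0), (2, 1), (2, 2), (2, 3), (2, 4), (2, 5), (2, 6), (2, 7), (5, 0), (5, 1), (5, 2), (5, 3), (5, 4), (5, 5), (5, 6), (5, 7), (7, 0), (7, 1), (7, 2), (7, 3), (7, 4), (7, 5), (7, 6), (7, 7)]
Unfold 5 (reflect across h@8): 64 holes -> [(0, 0), (0, 1), (0, 2), (0, 3), (0, 4), (0, 5), (0, 6), (0, 7), (2, 0), (2, 1), (2, 2), (2, 3), (2, 4), (2, 5), (2, 6), (2, 7), (5, 0), (5, 1), (5, 2), (5, 3), (5, 4), (5, 5), (5, 6), (5, 7), (7, 0), (7, 1), (7, 2), (7, 3), (7, 4), (7, 5), (7, 6), (7, 7), (8, 0), (8, 1), (8, 2), (8, 3), (8, 4), (8, 5), (8, 6), (8, 7), (10, 0), (10, 1), (10, 2), (10, 3), (10, 4), (10, 5), (10, 6), (10, 7), (13, 0), (13, 1), (13, 2), (13, 3), (13, 4), (13, 5), (13, 6), (13, 7), (15, 0), (15, 1), (15, 2), (15, 3), (15, 4), (15, 5), (15, 6), (15, 7)]

Answer: OOOOOOOO
........
OOOOOOOO
........
........
OOOOOOOO
........
OOOOOOOO
OOOOOOOO
........
OOOOOOOO
........
........
OOOOOOOO
........
OOOOOOOO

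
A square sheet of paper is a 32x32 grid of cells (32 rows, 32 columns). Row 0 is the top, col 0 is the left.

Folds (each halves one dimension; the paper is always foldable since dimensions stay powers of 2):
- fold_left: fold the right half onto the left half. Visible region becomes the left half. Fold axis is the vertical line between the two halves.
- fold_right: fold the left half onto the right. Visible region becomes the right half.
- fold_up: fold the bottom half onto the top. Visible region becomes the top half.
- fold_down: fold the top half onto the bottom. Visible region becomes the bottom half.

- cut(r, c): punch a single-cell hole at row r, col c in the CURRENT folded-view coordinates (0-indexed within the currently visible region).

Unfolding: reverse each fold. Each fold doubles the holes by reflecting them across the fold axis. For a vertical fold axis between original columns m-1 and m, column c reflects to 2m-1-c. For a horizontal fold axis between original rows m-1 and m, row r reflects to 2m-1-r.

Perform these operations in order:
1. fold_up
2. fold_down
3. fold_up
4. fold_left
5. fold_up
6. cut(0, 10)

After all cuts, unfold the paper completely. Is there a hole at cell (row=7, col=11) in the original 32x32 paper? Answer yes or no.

Op 1 fold_up: fold axis h@16; visible region now rows[0,16) x cols[0,32) = 16x32
Op 2 fold_down: fold axis h@8; visible region now rows[8,16) x cols[0,32) = 8x32
Op 3 fold_up: fold axis h@12; visible region now rows[8,12) x cols[0,32) = 4x32
Op 4 fold_left: fold axis v@16; visible region now rows[8,12) x cols[0,16) = 4x16
Op 5 fold_up: fold axis h@10; visible region now rows[8,10) x cols[0,16) = 2x16
Op 6 cut(0, 10): punch at orig (8,10); cuts so far [(8, 10)]; region rows[8,10) x cols[0,16) = 2x16
Unfold 1 (reflect across h@10): 2 holes -> [(8, 10), (11, 10)]
Unfold 2 (reflect across v@16): 4 holes -> [(8, 10), (8, 21), (11, 10), (11, 21)]
Unfold 3 (reflect across h@12): 8 holes -> [(8, 10), (8, 21), (11, 10), (11, 21), (12, 10), (12, 21), (15, 10), (15, 21)]
Unfold 4 (reflect across h@8): 16 holes -> [(0, 10), (0, 21), (3, 10), (3, 21), (4, 10), (4, 21), (7, 10), (7, 21), (8, 10), (8, 21), (11, 10), (11, 21), (12, 10), (12, 21), (15, 10), (15, 21)]
Unfold 5 (reflect across h@16): 32 holes -> [(0, 10), (0, 21), (3, 10), (3, 21), (4, 10), (4, 21), (7, 10), (7, 21), (8, 10), (8, 21), (11, 10), (11, 21), (12, 10), (12, 21), (15, 10), (15, 21), (16, 10), (16, 21), (19, 10), (19, 21), (20, 10), (20, 21), (23, 10), (23, 21), (24, 10), (24, 21), (27, 10), (27, 21), (28, 10), (28, 21), (31, 10), (31, 21)]
Holes: [(0, 10), (0, 21), (3, 10), (3, 21), (4, 10), (4, 21), (7, 10), (7, 21), (8, 10), (8, 21), (11, 10), (11, 21), (12, 10), (12, 21), (15, 10), (15, 21), (16, 10), (16, 21), (19, 10), (19, 21), (20, 10), (20, 21), (23, 10), (23, 21), (24, 10), (24, 21), (27, 10), (27, 21), (28, 10), (28, 21), (31, 10), (31, 21)]

Answer: no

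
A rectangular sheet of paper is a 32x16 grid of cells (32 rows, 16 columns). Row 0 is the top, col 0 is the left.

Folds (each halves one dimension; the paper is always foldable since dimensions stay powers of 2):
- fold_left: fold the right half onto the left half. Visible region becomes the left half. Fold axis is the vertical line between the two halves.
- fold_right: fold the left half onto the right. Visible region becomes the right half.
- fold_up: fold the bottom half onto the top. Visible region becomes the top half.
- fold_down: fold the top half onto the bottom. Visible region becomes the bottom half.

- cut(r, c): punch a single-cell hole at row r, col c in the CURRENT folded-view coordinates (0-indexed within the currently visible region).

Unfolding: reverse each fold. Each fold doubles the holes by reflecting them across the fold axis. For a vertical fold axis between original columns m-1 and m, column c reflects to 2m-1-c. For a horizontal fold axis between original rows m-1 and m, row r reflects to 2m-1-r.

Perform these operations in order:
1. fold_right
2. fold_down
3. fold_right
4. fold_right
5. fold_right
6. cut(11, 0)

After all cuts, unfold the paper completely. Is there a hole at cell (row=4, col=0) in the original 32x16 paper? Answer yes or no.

Answer: yes

Derivation:
Op 1 fold_right: fold axis v@8; visible region now rows[0,32) x cols[8,16) = 32x8
Op 2 fold_down: fold axis h@16; visible region now rows[16,32) x cols[8,16) = 16x8
Op 3 fold_right: fold axis v@12; visible region now rows[16,32) x cols[12,16) = 16x4
Op 4 fold_right: fold axis v@14; visible region now rows[16,32) x cols[14,16) = 16x2
Op 5 fold_right: fold axis v@15; visible region now rows[16,32) x cols[15,16) = 16x1
Op 6 cut(11, 0): punch at orig (27,15); cuts so far [(27, 15)]; region rows[16,32) x cols[15,16) = 16x1
Unfold 1 (reflect across v@15): 2 holes -> [(27, 14), (27, 15)]
Unfold 2 (reflect across v@14): 4 holes -> [(27, 12), (27, 13), (27, 14), (27, 15)]
Unfold 3 (reflect across v@12): 8 holes -> [(27, 8), (27, 9), (27, 10), (27, 11), (27, 12), (27, 13), (27, 14), (27, 15)]
Unfold 4 (reflect across h@16): 16 holes -> [(4, 8), (4, 9), (4, 10), (4, 11), (4, 12), (4, 13), (4, 14), (4, 15), (27, 8), (27, 9), (27, 10), (27, 11), (27, 12), (27, 13), (27, 14), (27, 15)]
Unfold 5 (reflect across v@8): 32 holes -> [(4, 0), (4, 1), (4, 2), (4, 3), (4, 4), (4, 5), (4, 6), (4, 7), (4, 8), (4, 9), (4, 10), (4, 11), (4, 12), (4, 13), (4, 14), (4, 15), (27, 0), (27, 1), (27, 2), (27, 3), (27, 4), (27, 5), (27, 6), (27, 7), (27, 8), (27, 9), (27, 10), (27, 11), (27, 12), (27, 13), (27, 14), (27, 15)]
Holes: [(4, 0), (4, 1), (4, 2), (4, 3), (4, 4), (4, 5), (4, 6), (4, 7), (4, 8), (4, 9), (4, 10), (4, 11), (4, 12), (4, 13), (4, 14), (4, 15), (27, 0), (27, 1), (27, 2), (27, 3), (27, 4), (27, 5), (27, 6), (27, 7), (27, 8), (27, 9), (27, 10), (27, 11), (27, 12), (27, 13), (27, 14), (27, 15)]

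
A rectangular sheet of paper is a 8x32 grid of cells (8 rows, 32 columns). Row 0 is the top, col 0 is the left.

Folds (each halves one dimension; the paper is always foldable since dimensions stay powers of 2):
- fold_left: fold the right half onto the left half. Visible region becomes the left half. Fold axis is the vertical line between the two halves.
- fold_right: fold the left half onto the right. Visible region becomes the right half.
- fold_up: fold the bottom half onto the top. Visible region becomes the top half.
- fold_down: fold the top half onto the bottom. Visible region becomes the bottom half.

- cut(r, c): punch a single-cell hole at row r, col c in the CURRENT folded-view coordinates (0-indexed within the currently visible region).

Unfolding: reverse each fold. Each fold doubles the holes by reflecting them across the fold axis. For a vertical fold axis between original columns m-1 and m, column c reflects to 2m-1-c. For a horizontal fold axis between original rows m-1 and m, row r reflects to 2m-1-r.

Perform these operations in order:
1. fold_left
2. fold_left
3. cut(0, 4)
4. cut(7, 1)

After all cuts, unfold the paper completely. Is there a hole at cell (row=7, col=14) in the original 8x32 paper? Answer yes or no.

Op 1 fold_left: fold axis v@16; visible region now rows[0,8) x cols[0,16) = 8x16
Op 2 fold_left: fold axis v@8; visible region now rows[0,8) x cols[0,8) = 8x8
Op 3 cut(0, 4): punch at orig (0,4); cuts so far [(0, 4)]; region rows[0,8) x cols[0,8) = 8x8
Op 4 cut(7, 1): punch at orig (7,1); cuts so far [(0, 4), (7, 1)]; region rows[0,8) x cols[0,8) = 8x8
Unfold 1 (reflect across v@8): 4 holes -> [(0, 4), (0, 11), (7, 1), (7, 14)]
Unfold 2 (reflect across v@16): 8 holes -> [(0, 4), (0, 11), (0, 20), (0, 27), (7, 1), (7, 14), (7, 17), (7, 30)]
Holes: [(0, 4), (0, 11), (0, 20), (0, 27), (7, 1), (7, 14), (7, 17), (7, 30)]

Answer: yes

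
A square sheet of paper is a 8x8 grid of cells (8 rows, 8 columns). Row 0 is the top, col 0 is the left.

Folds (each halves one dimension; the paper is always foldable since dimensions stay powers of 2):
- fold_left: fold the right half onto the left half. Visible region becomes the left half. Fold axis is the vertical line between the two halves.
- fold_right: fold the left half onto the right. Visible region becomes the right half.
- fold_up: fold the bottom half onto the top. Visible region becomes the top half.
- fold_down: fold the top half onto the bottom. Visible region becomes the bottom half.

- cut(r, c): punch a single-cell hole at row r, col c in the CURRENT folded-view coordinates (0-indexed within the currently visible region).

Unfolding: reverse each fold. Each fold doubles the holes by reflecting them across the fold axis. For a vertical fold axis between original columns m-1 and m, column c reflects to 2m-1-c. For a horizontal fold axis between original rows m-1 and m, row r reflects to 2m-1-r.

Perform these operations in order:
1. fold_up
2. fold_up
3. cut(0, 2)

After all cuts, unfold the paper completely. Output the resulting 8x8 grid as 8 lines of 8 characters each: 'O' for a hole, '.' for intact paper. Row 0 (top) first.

Op 1 fold_up: fold axis h@4; visible region now rows[0,4) x cols[0,8) = 4x8
Op 2 fold_up: fold axis h@2; visible region now rows[0,2) x cols[0,8) = 2x8
Op 3 cut(0, 2): punch at orig (0,2); cuts so far [(0, 2)]; region rows[0,2) x cols[0,8) = 2x8
Unfold 1 (reflect across h@2): 2 holes -> [(0, 2), (3, 2)]
Unfold 2 (reflect across h@4): 4 holes -> [(0, 2), (3, 2), (4, 2), (7, 2)]

Answer: ..O.....
........
........
..O.....
..O.....
........
........
..O.....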